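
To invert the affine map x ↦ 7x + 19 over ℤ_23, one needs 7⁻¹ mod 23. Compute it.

Extended Euclidean algorithm:
23 = 3×7 + 2
7 = 3×2 + 1
2 = 2×1 + 0
Since gcd(7, 23) = 1, back-substitute to write 1 as a combination:
1 = 7 − 3·2
1 = −3·23 + 10·7
So 7·10 ≡ 1 (mod 23).

10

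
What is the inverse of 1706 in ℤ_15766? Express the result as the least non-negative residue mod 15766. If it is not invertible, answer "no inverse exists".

no inverse exists

Euclidean algorithm on 15766, 1706:
15766 = 9·1706 + 412
1706 = 4·412 + 58
412 = 7·58 + 6
58 = 9·6 + 4
6 = 1·4 + 2
4 = 2·2 + 0
Since gcd = 2 > 1, 1706 is not a unit mod 15766.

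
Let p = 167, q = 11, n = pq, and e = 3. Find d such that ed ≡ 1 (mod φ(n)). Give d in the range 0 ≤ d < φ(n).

φ(n) = (p−1)(q−1) = 166·10 = 1660.
Need d with 3·d ≡ 1 (mod 1660). Apply the extended Euclidean algorithm:
1660 = 553·3 + 1
3 = 3·1 + 0
Back-substitute:
1 = 1660 − 553·3
So 3·(-553) ≡ 1 (mod 1660), hence d ≡ -553 ≡ 1107 (mod 1660).

1107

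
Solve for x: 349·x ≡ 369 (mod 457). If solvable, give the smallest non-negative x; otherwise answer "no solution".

First find gcd(349, 457):
457 = 1·349 + 108
349 = 3·108 + 25
108 = 4·25 + 8
25 = 3·8 + 1
8 = 8·1 + 0
gcd = 1, so a unique solution mod 457 exists.
Back-substitute for the Bézout coefficients:
1 = 25 − 3·8
1 = −3·108 + 13·25
1 = 13·349 − 42·108
1 = −42·457 + 55·349
So 349·(55) ≡ 1 (mod 457), giving 349⁻¹ ≡ 55.
x ≡ 349⁻¹·369 ≡ 55·369 ≡ 187 (mod 457).

187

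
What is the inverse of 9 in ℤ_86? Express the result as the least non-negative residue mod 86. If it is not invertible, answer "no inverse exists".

67

Run Euclid on (86, 9):
86 = 9·9 + 5
9 = 1·5 + 4
5 = 1·4 + 1
4 = 4·1 + 0
gcd = 1, so the inverse exists. Back-substitute:
1 = 5 − 4
1 = −9 + 2·5
1 = 2·86 − 19·9
So 9·(-19) ≡ 1 (mod 86), and -19 ≡ 67 (mod 86).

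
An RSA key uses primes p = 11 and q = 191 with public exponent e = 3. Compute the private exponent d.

1267

φ(n) = (p−1)(q−1) = 10·190 = 1900.
Need d with 3·d ≡ 1 (mod 1900). Apply the extended Euclidean algorithm:
1900 = 633×3 + 1
3 = 3×1 + 0
Back-substitute:
1 = 1900 − 633·3
So 3·(-633) ≡ 1 (mod 1900), hence d ≡ -633 ≡ 1267 (mod 1900).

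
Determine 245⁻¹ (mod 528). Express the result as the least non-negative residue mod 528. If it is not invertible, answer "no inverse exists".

125

Apply the Euclidean algorithm to 528 and 245:
528 = 2×245 + 38
245 = 6×38 + 17
38 = 2×17 + 4
17 = 4×4 + 1
4 = 4×1 + 0
The gcd is 1. Working backward:
1 = 17 − 4·4
1 = −4·38 + 9·17
1 = 9·245 − 58·38
1 = −58·528 + 125·245
So 245·125 ≡ 1 (mod 528).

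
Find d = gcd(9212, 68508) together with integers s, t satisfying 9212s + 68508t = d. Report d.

4

Repeated division:
68508 = 7·9212 + 4024
9212 = 2·4024 + 1164
4024 = 3·1164 + 532
1164 = 2·532 + 100
532 = 5·100 + 32
100 = 3·32 + 4
32 = 8·4 + 0
gcd(9212, 68508) = 4.
Back-substituting:
4 = 100 − 3·32
4 = −3·532 + 16·100
4 = 16·1164 − 35·532
4 = −35·4024 + 121·1164
4 = 121·9212 − 277·4024
4 = −277·68508 + 2060·9212
So 4 = (-277)·68508 + (2060)·9212.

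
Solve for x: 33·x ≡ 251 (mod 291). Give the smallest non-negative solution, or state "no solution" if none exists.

no solution

gcd(33, 291):
291 = 8·33 + 27
33 = 1·27 + 6
27 = 4·6 + 3
6 = 2·3 + 0
gcd = 3, but 3 ∤ 251, so the congruence has no solution.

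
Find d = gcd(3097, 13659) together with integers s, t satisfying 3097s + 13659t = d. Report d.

Repeated division:
13659 = 4·3097 + 1271
3097 = 2·1271 + 555
1271 = 2·555 + 161
555 = 3·161 + 72
161 = 2·72 + 17
72 = 4·17 + 4
17 = 4·4 + 1
4 = 4·1 + 0
gcd(3097, 13659) = 1.
Back-substituting:
1 = 17 − 4·4
1 = −4·72 + 17·17
1 = 17·161 − 38·72
1 = −38·555 + 131·161
1 = 131·1271 − 300·555
1 = −300·3097 + 731·1271
1 = 731·13659 − 3224·3097
So 1 = (731)·13659 + (-3224)·3097.

1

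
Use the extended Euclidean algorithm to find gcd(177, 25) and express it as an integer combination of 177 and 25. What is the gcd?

1

Repeated division:
177 = 7·25 + 2
25 = 12·2 + 1
2 = 2·1 + 0
gcd(177, 25) = 1.
Back-substituting:
1 = 25 − 12·2
1 = −12·177 + 85·25
So 1 = (-12)·177 + (85)·25.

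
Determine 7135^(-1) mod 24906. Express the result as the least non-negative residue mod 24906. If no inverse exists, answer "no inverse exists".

6367

gcd(24906, 7135) by repeated division:
24906 = 3×7135 + 3501
7135 = 2×3501 + 133
3501 = 26×133 + 43
133 = 3×43 + 4
43 = 10×4 + 3
4 = 1×3 + 1
3 = 3×1 + 0
Since gcd(7135, 24906) = 1, back-substitute to write 1 as a combination:
1 = 4 − 3
1 = −43 + 11·4
1 = 11·133 − 34·43
1 = −34·3501 + 895·133
1 = 895·7135 − 1824·3501
1 = −1824·24906 + 6367·7135
So 7135·6367 ≡ 1 (mod 24906).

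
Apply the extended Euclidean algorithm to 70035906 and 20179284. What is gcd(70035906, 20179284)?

6

Euclidean algorithm:
70035906 = 3*20179284 + 9498054
20179284 = 2*9498054 + 1183176
9498054 = 8*1183176 + 32646
1183176 = 36*32646 + 7920
32646 = 4*7920 + 966
7920 = 8*966 + 192
966 = 5*192 + 6
192 = 32*6 + 0
gcd(70035906, 20179284) = 6.
Back-substituting:
6 = 966 − 5·192
6 = −5·7920 + 41·966
6 = 41·32646 − 169·7920
6 = −169·1183176 + 6125·32646
6 = 6125·9498054 − 49169·1183176
6 = −49169·20179284 + 104463·9498054
6 = 104463·70035906 − 362558·20179284
So 6 = (104463)·70035906 + (-362558)·20179284.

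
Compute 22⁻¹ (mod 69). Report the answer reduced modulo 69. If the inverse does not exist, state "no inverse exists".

22

Apply the Euclidean algorithm to 69 and 22:
69 = 3*22 + 3
22 = 7*3 + 1
3 = 3*1 + 0
The gcd is 1. Working backward:
1 = 22 − 7·3
1 = −7·69 + 22·22
So 22·22 ≡ 1 (mod 69).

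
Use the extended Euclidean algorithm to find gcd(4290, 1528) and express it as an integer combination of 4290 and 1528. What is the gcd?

2

Euclidean algorithm:
4290 = 2×1528 + 1234
1528 = 1×1234 + 294
1234 = 4×294 + 58
294 = 5×58 + 4
58 = 14×4 + 2
4 = 2×2 + 0
gcd(4290, 1528) = 2.
Back-substituting:
2 = 58 − 14·4
2 = −14·294 + 71·58
2 = 71·1234 − 298·294
2 = −298·1528 + 369·1234
2 = 369·4290 − 1036·1528
So 2 = (369)·4290 + (-1036)·1528.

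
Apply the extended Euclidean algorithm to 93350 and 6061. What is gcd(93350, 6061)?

Euclidean algorithm:
93350 = 15×6061 + 2435
6061 = 2×2435 + 1191
2435 = 2×1191 + 53
1191 = 22×53 + 25
53 = 2×25 + 3
25 = 8×3 + 1
3 = 3×1 + 0
gcd(93350, 6061) = 1.
Working backward:
1 = 25 − 8·3
1 = −8·53 + 17·25
1 = 17·1191 − 382·53
1 = −382·2435 + 781·1191
1 = 781·6061 − 1944·2435
1 = −1944·93350 + 29941·6061
So 1 = (-1944)·93350 + (29941)·6061.

1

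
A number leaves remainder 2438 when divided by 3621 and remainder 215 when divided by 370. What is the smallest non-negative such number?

Write x = 2438 + 3621·k. Then 3621·k ≡ 215 − 2438 ≡ 367 (mod 370).
Need 3621⁻¹ mod 370. Extended Euclid on (370, 291):
370 = 1×291 + 79
291 = 3×79 + 54
79 = 1×54 + 25
54 = 2×25 + 4
25 = 6×4 + 1
4 = 4×1 + 0
Back-substitute:
1 = 25 − 6·4
1 = −6·54 + 13·25
1 = 13·79 − 19·54
1 = −19·291 + 70·79
1 = 70·370 − 89·291
3621⁻¹ ≡ 281 (mod 370), so k ≡ 281·367 ≡ 267 (mod 370).
x = 2438 + 3621·267 = 969245.

969245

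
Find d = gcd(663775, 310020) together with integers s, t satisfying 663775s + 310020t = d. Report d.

5

Apply Euclid's algorithm to 663775 and 310020:
663775 = 2×310020 + 43735
310020 = 7×43735 + 3875
43735 = 11×3875 + 1110
3875 = 3×1110 + 545
1110 = 2×545 + 20
545 = 27×20 + 5
20 = 4×5 + 0
gcd(663775, 310020) = 5.
Express as a combination:
5 = 545 − 27·20
5 = −27·1110 + 55·545
5 = 55·3875 − 192·1110
5 = −192·43735 + 2167·3875
5 = 2167·310020 − 15361·43735
5 = −15361·663775 + 32889·310020
So 5 = (-15361)·663775 + (32889)·310020.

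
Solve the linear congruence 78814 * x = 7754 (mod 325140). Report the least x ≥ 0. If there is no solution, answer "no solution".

68321

First find gcd(78814, 325140):
325140 = 4·78814 + 9884
78814 = 7·9884 + 9626
9884 = 1·9626 + 258
9626 = 37·258 + 80
258 = 3·80 + 18
80 = 4·18 + 8
18 = 2·8 + 2
8 = 4·2 + 0
gcd = 2 and 2 | 7754, so solutions exist. Divide through by 2: 39407x ≡ 3877 (mod 162570).
Now find 39407⁻¹ mod 162570:
162570 = 4×39407 + 4942
39407 = 7×4942 + 4813
4942 = 1×4813 + 129
4813 = 37×129 + 40
129 = 3×40 + 9
40 = 4×9 + 4
9 = 2×4 + 1
4 = 4×1 + 0
Back-substitute:
1 = 9 − 2·4
1 = −2·40 + 9·9
1 = 9·129 − 29·40
1 = −29·4813 + 1082·129
1 = 1082·4942 − 1111·4813
1 = −1111·39407 + 8859·4942
1 = 8859·162570 − 36547·39407
So 39407·(-36547) ≡ 1 (mod 162570), i.e. 39407⁻¹ ≡ 126023.
Then x ≡ 126023·3877 ≡ 68321 (mod 162570); the smallest non-negative solution is x = 68321.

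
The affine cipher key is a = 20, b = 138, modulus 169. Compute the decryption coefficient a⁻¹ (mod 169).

93

gcd(169, 20) by repeated division:
169 = 8·20 + 9
20 = 2·9 + 2
9 = 4·2 + 1
2 = 2·1 + 0
The gcd is 1. Working backward:
1 = 9 − 4·2
1 = −4·20 + 9·9
1 = 9·169 − 76·20
Hence 20⁻¹ ≡ -76 ≡ 93 (mod 169).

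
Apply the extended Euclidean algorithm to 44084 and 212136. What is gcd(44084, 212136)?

Repeated division:
212136 = 4*44084 + 35800
44084 = 1*35800 + 8284
35800 = 4*8284 + 2664
8284 = 3*2664 + 292
2664 = 9*292 + 36
292 = 8*36 + 4
36 = 9*4 + 0
gcd(44084, 212136) = 4.
Working backward:
4 = 292 − 8·36
4 = −8·2664 + 73·292
4 = 73·8284 − 227·2664
4 = −227·35800 + 981·8284
4 = 981·44084 − 1208·35800
4 = −1208·212136 + 5813·44084
So 4 = (-1208)·212136 + (5813)·44084.

4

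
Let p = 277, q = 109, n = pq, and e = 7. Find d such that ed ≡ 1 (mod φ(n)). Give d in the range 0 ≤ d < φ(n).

12775

φ(n) = (p−1)(q−1) = 276·108 = 29808.
Need d with 7·d ≡ 1 (mod 29808). Apply the extended Euclidean algorithm:
29808 = 4258·7 + 2
7 = 3·2 + 1
2 = 2·1 + 0
Back-substitute:
1 = 7 − 3·2
1 = −3·29808 + 12775·7
So 7·12775 ≡ 1 (mod 29808), hence d = 12775.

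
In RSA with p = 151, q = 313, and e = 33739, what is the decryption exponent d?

38659

φ(n) = (p−1)(q−1) = 150·312 = 46800.
Need d with 33739·d ≡ 1 (mod 46800). Apply the extended Euclidean algorithm:
46800 = 1×33739 + 13061
33739 = 2×13061 + 7617
13061 = 1×7617 + 5444
7617 = 1×5444 + 2173
5444 = 2×2173 + 1098
2173 = 1×1098 + 1075
1098 = 1×1075 + 23
1075 = 46×23 + 17
23 = 1×17 + 6
17 = 2×6 + 5
6 = 1×5 + 1
5 = 5×1 + 0
Back-substitute:
1 = 6 − 5
1 = −17 + 3·6
1 = 3·23 − 4·17
1 = −4·1075 + 187·23
1 = 187·1098 − 191·1075
1 = −191·2173 + 378·1098
1 = 378·5444 − 947·2173
1 = −947·7617 + 1325·5444
1 = 1325·13061 − 2272·7617
1 = −2272·33739 + 5869·13061
1 = 5869·46800 − 8141·33739
So 33739·(-8141) ≡ 1 (mod 46800), hence d ≡ -8141 ≡ 38659 (mod 46800).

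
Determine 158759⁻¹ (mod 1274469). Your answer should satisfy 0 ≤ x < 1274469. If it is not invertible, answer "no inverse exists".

Extended Euclidean algorithm:
1274469 = 8×158759 + 4397
158759 = 36×4397 + 467
4397 = 9×467 + 194
467 = 2×194 + 79
194 = 2×79 + 36
79 = 2×36 + 7
36 = 5×7 + 1
7 = 7×1 + 0
The gcd is 1. Working backward:
1 = 36 − 5·7
1 = −5·79 + 11·36
1 = 11·194 − 27·79
1 = −27·467 + 65·194
1 = 65·4397 − 612·467
1 = −612·158759 + 22097·4397
1 = 22097·1274469 − 177388·158759
So 158759·(-177388) ≡ 1 (mod 1274469), and -177388 ≡ 1097081 (mod 1274469).

1097081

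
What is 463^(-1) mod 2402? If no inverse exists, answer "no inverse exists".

gcd(2402, 463) by repeated division:
2402 = 5·463 + 87
463 = 5·87 + 28
87 = 3·28 + 3
28 = 9·3 + 1
3 = 3·1 + 0
The gcd is 1. Working backward:
1 = 28 − 9·3
1 = −9·87 + 28·28
1 = 28·463 − 149·87
1 = −149·2402 + 773·463
So 463·773 ≡ 1 (mod 2402).

773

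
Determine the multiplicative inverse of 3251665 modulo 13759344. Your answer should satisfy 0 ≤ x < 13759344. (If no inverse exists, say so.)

Apply the Euclidean algorithm to 13759344 and 3251665:
13759344 = 4*3251665 + 752684
3251665 = 4*752684 + 240929
752684 = 3*240929 + 29897
240929 = 8*29897 + 1753
29897 = 17*1753 + 96
1753 = 18*96 + 25
96 = 3*25 + 21
25 = 1*21 + 4
21 = 5*4 + 1
4 = 4*1 + 0
The gcd is 1. Working backward:
1 = 21 − 5·4
1 = −5·25 + 6·21
1 = 6·96 − 23·25
1 = −23·1753 + 420·96
1 = 420·29897 − 7163·1753
1 = −7163·240929 + 57724·29897
1 = 57724·752684 − 180335·240929
1 = −180335·3251665 + 779064·752684
1 = 779064·13759344 − 3296591·3251665
Thus 3251665·(-3296591) ≡ 1 (mod 13759344); reducing, -3296591 mod 13759344 = 10462753.

10462753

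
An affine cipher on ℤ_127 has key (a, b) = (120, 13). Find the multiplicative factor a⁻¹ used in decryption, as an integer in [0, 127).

18

Run Euclid on (127, 120):
127 = 1·120 + 7
120 = 17·7 + 1
7 = 7·1 + 0
gcd = 1, so the inverse exists. Back-substitute:
1 = 120 − 17·7
1 = −17·127 + 18·120
So 120·18 ≡ 1 (mod 127).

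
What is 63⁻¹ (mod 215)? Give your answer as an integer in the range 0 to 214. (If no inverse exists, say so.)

157

Apply the Euclidean algorithm to 215 and 63:
215 = 3×63 + 26
63 = 2×26 + 11
26 = 2×11 + 4
11 = 2×4 + 3
4 = 1×3 + 1
3 = 3×1 + 0
The gcd is 1. Working backward:
1 = 4 − 3
1 = −11 + 3·4
1 = 3·26 − 7·11
1 = −7·63 + 17·26
1 = 17·215 − 58·63
Hence 63⁻¹ ≡ -58 ≡ 157 (mod 215).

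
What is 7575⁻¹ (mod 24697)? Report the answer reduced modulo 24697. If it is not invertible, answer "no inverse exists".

789

Apply the Euclidean algorithm to 24697 and 7575:
24697 = 3*7575 + 1972
7575 = 3*1972 + 1659
1972 = 1*1659 + 313
1659 = 5*313 + 94
313 = 3*94 + 31
94 = 3*31 + 1
31 = 31*1 + 0
The gcd is 1. Working backward:
1 = 94 − 3·31
1 = −3·313 + 10·94
1 = 10·1659 − 53·313
1 = −53·1972 + 63·1659
1 = 63·7575 − 242·1972
1 = −242·24697 + 789·7575
So 7575·789 ≡ 1 (mod 24697).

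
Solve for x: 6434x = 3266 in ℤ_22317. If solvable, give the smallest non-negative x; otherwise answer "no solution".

6133

First find gcd(6434, 22317):
22317 = 3×6434 + 3015
6434 = 2×3015 + 404
3015 = 7×404 + 187
404 = 2×187 + 30
187 = 6×30 + 7
30 = 4×7 + 2
7 = 3×2 + 1
2 = 2×1 + 0
gcd = 1, so a unique solution mod 22317 exists.
Back-substitute for the Bézout coefficients:
1 = 7 − 3·2
1 = −3·30 + 13·7
1 = 13·187 − 81·30
1 = −81·404 + 175·187
1 = 175·3015 − 1306·404
1 = −1306·6434 + 2787·3015
1 = 2787·22317 − 9667·6434
So 6434·(-9667) ≡ 1 (mod 22317), giving 6434⁻¹ ≡ 12650.
x ≡ 6434⁻¹·3266 ≡ 12650·3266 ≡ 6133 (mod 22317).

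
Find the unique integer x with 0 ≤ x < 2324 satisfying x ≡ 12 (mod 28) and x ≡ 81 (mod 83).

Write x = 12 + 28·k. Then 28·k ≡ 81 − 12 ≡ 69 (mod 83).
Need 28⁻¹ mod 83. Extended Euclid on (83, 28):
83 = 2·28 + 27
28 = 1·27 + 1
27 = 27·1 + 0
Back-substitute:
1 = 28 − 27
1 = −83 + 3·28
28⁻¹ ≡ 3 (mod 83), so k ≡ 3·69 ≡ 41 (mod 83).
x = 12 + 28·41 = 1160.

1160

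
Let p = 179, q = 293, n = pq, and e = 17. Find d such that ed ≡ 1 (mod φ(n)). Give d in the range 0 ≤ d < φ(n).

36689

φ(n) = (p−1)(q−1) = 178·292 = 51976.
Need d with 17·d ≡ 1 (mod 51976). Apply the extended Euclidean algorithm:
51976 = 3057·17 + 7
17 = 2·7 + 3
7 = 2·3 + 1
3 = 3·1 + 0
Back-substitute:
1 = 7 − 2·3
1 = −2·17 + 5·7
1 = 5·51976 − 15287·17
So 17·(-15287) ≡ 1 (mod 51976), hence d ≡ -15287 ≡ 36689 (mod 51976).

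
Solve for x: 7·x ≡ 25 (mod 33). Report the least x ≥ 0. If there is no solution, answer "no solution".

13

First find gcd(7, 33):
33 = 4×7 + 5
7 = 1×5 + 2
5 = 2×2 + 1
2 = 2×1 + 0
gcd = 1, so a unique solution mod 33 exists.
Back-substitute for the Bézout coefficients:
1 = 5 − 2·2
1 = −2·7 + 3·5
1 = 3·33 − 14·7
So 7·(-14) ≡ 1 (mod 33), giving 7⁻¹ ≡ 19.
x ≡ 7⁻¹·25 ≡ 19·25 ≡ 13 (mod 33).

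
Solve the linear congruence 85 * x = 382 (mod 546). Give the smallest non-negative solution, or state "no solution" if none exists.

88

First find gcd(85, 546):
546 = 6*85 + 36
85 = 2*36 + 13
36 = 2*13 + 10
13 = 1*10 + 3
10 = 3*3 + 1
3 = 3*1 + 0
gcd = 1, so a unique solution mod 546 exists.
Back-substitute for the Bézout coefficients:
1 = 10 − 3·3
1 = −3·13 + 4·10
1 = 4·36 − 11·13
1 = −11·85 + 26·36
1 = 26·546 − 167·85
So 85·(-167) ≡ 1 (mod 546), giving 85⁻¹ ≡ 379.
x ≡ 85⁻¹·382 ≡ 379·382 ≡ 88 (mod 546).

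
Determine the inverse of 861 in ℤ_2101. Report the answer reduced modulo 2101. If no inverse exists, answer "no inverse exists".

Apply the Euclidean algorithm to 2101 and 861:
2101 = 2×861 + 379
861 = 2×379 + 103
379 = 3×103 + 70
103 = 1×70 + 33
70 = 2×33 + 4
33 = 8×4 + 1
4 = 4×1 + 0
The gcd is 1. Working backward:
1 = 33 − 8·4
1 = −8·70 + 17·33
1 = 17·103 − 25·70
1 = −25·379 + 92·103
1 = 92·861 − 209·379
1 = −209·2101 + 510·861
So 861·510 ≡ 1 (mod 2101).

510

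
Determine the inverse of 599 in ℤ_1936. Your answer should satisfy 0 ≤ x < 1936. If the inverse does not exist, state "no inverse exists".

Extended Euclidean algorithm:
1936 = 3·599 + 139
599 = 4·139 + 43
139 = 3·43 + 10
43 = 4·10 + 3
10 = 3·3 + 1
3 = 3·1 + 0
Since gcd(599, 1936) = 1, back-substitute to write 1 as a combination:
1 = 10 − 3·3
1 = −3·43 + 13·10
1 = 13·139 − 42·43
1 = −42·599 + 181·139
1 = 181·1936 − 585·599
Thus 599·(-585) ≡ 1 (mod 1936); reducing, -585 mod 1936 = 1351.

1351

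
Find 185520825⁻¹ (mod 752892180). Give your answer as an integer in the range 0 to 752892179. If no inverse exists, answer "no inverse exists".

no inverse exists

Euclidean algorithm on 752892180, 185520825:
752892180 = 4·185520825 + 10808880
185520825 = 17·10808880 + 1769865
10808880 = 6·1769865 + 189690
1769865 = 9·189690 + 62655
189690 = 3·62655 + 1725
62655 = 36·1725 + 555
1725 = 3·555 + 60
555 = 9·60 + 15
60 = 4·15 + 0
gcd(185520825, 752892180) = 15 ≠ 1, so 185520825 has no multiplicative inverse modulo 752892180.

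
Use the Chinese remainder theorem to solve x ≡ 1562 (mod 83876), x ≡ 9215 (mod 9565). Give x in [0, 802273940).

386502170

Write x = 1562 + 83876·k. Then 83876·k ≡ 9215 − 1562 ≡ 7653 (mod 9565).
Need 83876⁻¹ mod 9565. Extended Euclid on (9565, 7356):
9565 = 1*7356 + 2209
7356 = 3*2209 + 729
2209 = 3*729 + 22
729 = 33*22 + 3
22 = 7*3 + 1
3 = 3*1 + 0
Back-substitute:
1 = 22 − 7·3
1 = −7·729 + 232·22
1 = 232·2209 − 703·729
1 = −703·7356 + 2341·2209
1 = 2341·9565 − 3044·7356
83876⁻¹ ≡ 6521 (mod 9565), so k ≡ 6521·7653 ≡ 4608 (mod 9565).
x = 1562 + 83876·4608 = 386502170.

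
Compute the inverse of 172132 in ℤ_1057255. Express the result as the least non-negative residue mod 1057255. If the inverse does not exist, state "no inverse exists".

575498

Apply the Euclidean algorithm to 1057255 and 172132:
1057255 = 6×172132 + 24463
172132 = 7×24463 + 891
24463 = 27×891 + 406
891 = 2×406 + 79
406 = 5×79 + 11
79 = 7×11 + 2
11 = 5×2 + 1
2 = 2×1 + 0
gcd = 1, so the inverse exists. Back-substitute:
1 = 11 − 5·2
1 = −5·79 + 36·11
1 = 36·406 − 185·79
1 = −185·891 + 406·406
1 = 406·24463 − 11147·891
1 = −11147·172132 + 78435·24463
1 = 78435·1057255 − 481757·172132
So 172132·(-481757) ≡ 1 (mod 1057255), and -481757 ≡ 575498 (mod 1057255).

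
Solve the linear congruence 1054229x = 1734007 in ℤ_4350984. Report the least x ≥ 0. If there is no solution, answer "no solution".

First find gcd(1054229, 4350984):
4350984 = 4×1054229 + 134068
1054229 = 7×134068 + 115753
134068 = 1×115753 + 18315
115753 = 6×18315 + 5863
18315 = 3×5863 + 726
5863 = 8×726 + 55
726 = 13×55 + 11
55 = 5×11 + 0
gcd = 11 and 11 | 1734007, so solutions exist. Divide through by 11: 95839x ≡ 157637 (mod 395544).
Now find 95839⁻¹ mod 395544:
395544 = 4×95839 + 12188
95839 = 7×12188 + 10523
12188 = 1×10523 + 1665
10523 = 6×1665 + 533
1665 = 3×533 + 66
533 = 8×66 + 5
66 = 13×5 + 1
5 = 5×1 + 0
Back-substitute:
1 = 66 − 13·5
1 = −13·533 + 105·66
1 = 105·1665 − 328·533
1 = −328·10523 + 2073·1665
1 = 2073·12188 − 2401·10523
1 = −2401·95839 + 18880·12188
1 = 18880·395544 − 77921·95839
So 95839·(-77921) ≡ 1 (mod 395544), i.e. 95839⁻¹ ≡ 317623.
Then x ≡ 317623·157637 ≡ 386243 (mod 395544); the smallest non-negative solution is x = 386243.

386243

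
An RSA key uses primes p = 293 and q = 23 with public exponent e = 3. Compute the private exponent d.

φ(n) = (p−1)(q−1) = 292·22 = 6424.
Need d with 3·d ≡ 1 (mod 6424). Apply the extended Euclidean algorithm:
6424 = 2141*3 + 1
3 = 3*1 + 0
Back-substitute:
1 = 6424 − 2141·3
So 3·(-2141) ≡ 1 (mod 6424), hence d ≡ -2141 ≡ 4283 (mod 6424).

4283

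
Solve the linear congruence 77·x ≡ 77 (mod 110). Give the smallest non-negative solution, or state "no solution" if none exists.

First find gcd(77, 110):
110 = 1·77 + 33
77 = 2·33 + 11
33 = 3·11 + 0
gcd = 11 and 11 | 77, so solutions exist. Divide through by 11: 7x ≡ 7 (mod 10).
Now find 7⁻¹ mod 10:
10 = 1*7 + 3
7 = 2*3 + 1
3 = 3*1 + 0
Back-substitute:
1 = 7 − 2·3
1 = −2·10 + 3·7
So 7⁻¹ ≡ 3 (mod 10).
Then x ≡ 3·7 ≡ 1 (mod 10); the smallest non-negative solution is x = 1.

1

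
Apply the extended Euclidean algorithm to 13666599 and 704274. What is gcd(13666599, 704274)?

Euclidean algorithm:
13666599 = 19×704274 + 285393
704274 = 2×285393 + 133488
285393 = 2×133488 + 18417
133488 = 7×18417 + 4569
18417 = 4×4569 + 141
4569 = 32×141 + 57
141 = 2×57 + 27
57 = 2×27 + 3
27 = 9×3 + 0
gcd(13666599, 704274) = 3.
Working backward:
3 = 57 − 2·27
3 = −2·141 + 5·57
3 = 5·4569 − 162·141
3 = −162·18417 + 653·4569
3 = 653·133488 − 4733·18417
3 = −4733·285393 + 10119·133488
3 = 10119·704274 − 24971·285393
3 = −24971·13666599 + 484568·704274
So 3 = (-24971)·13666599 + (484568)·704274.

3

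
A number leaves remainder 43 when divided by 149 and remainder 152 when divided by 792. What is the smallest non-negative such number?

106280

Write x = 43 + 149·k. Then 149·k ≡ 152 − 43 ≡ 109 (mod 792).
Need 149⁻¹ mod 792. Extended Euclid on (792, 149):
792 = 5×149 + 47
149 = 3×47 + 8
47 = 5×8 + 7
8 = 1×7 + 1
7 = 7×1 + 0
Back-substitute:
1 = 8 − 7
1 = −47 + 6·8
1 = 6·149 − 19·47
1 = −19·792 + 101·149
149⁻¹ ≡ 101 (mod 792), so k ≡ 101·109 ≡ 713 (mod 792).
x = 43 + 149·713 = 106280.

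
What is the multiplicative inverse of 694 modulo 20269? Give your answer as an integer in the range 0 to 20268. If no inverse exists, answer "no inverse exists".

4819

Apply the Euclidean algorithm to 20269 and 694:
20269 = 29×694 + 143
694 = 4×143 + 122
143 = 1×122 + 21
122 = 5×21 + 17
21 = 1×17 + 4
17 = 4×4 + 1
4 = 4×1 + 0
gcd = 1, so the inverse exists. Back-substitute:
1 = 17 − 4·4
1 = −4·21 + 5·17
1 = 5·122 − 29·21
1 = −29·143 + 34·122
1 = 34·694 − 165·143
1 = −165·20269 + 4819·694
So 694·4819 ≡ 1 (mod 20269).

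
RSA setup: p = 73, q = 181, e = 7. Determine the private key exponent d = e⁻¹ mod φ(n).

φ(n) = (p−1)(q−1) = 72·180 = 12960.
Need d with 7·d ≡ 1 (mod 12960). Apply the extended Euclidean algorithm:
12960 = 1851×7 + 3
7 = 2×3 + 1
3 = 3×1 + 0
Back-substitute:
1 = 7 − 2·3
1 = −2·12960 + 3703·7
So 7·3703 ≡ 1 (mod 12960), hence d = 3703.

3703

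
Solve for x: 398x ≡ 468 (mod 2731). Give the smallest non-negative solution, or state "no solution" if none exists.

First find gcd(398, 2731):
2731 = 6·398 + 343
398 = 1·343 + 55
343 = 6·55 + 13
55 = 4·13 + 3
13 = 4·3 + 1
3 = 3·1 + 0
gcd = 1, so a unique solution mod 2731 exists.
Back-substitute for the Bézout coefficients:
1 = 13 − 4·3
1 = −4·55 + 17·13
1 = 17·343 − 106·55
1 = −106·398 + 123·343
1 = 123·2731 − 844·398
So 398·(-844) ≡ 1 (mod 2731), giving 398⁻¹ ≡ 1887.
x ≡ 398⁻¹·468 ≡ 1887·468 ≡ 1003 (mod 2731).

1003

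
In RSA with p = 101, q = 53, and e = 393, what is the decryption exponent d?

1257

φ(n) = (p−1)(q−1) = 100·52 = 5200.
Need d with 393·d ≡ 1 (mod 5200). Apply the extended Euclidean algorithm:
5200 = 13*393 + 91
393 = 4*91 + 29
91 = 3*29 + 4
29 = 7*4 + 1
4 = 4*1 + 0
Back-substitute:
1 = 29 − 7·4
1 = −7·91 + 22·29
1 = 22·393 − 95·91
1 = −95·5200 + 1257·393
So 393·1257 ≡ 1 (mod 5200), hence d = 1257.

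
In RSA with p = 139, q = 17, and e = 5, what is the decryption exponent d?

1325

φ(n) = (p−1)(q−1) = 138·16 = 2208.
Need d with 5·d ≡ 1 (mod 2208). Apply the extended Euclidean algorithm:
2208 = 441·5 + 3
5 = 1·3 + 2
3 = 1·2 + 1
2 = 2·1 + 0
Back-substitute:
1 = 3 − 2
1 = −5 + 2·3
1 = 2·2208 − 883·5
So 5·(-883) ≡ 1 (mod 2208), hence d ≡ -883 ≡ 1325 (mod 2208).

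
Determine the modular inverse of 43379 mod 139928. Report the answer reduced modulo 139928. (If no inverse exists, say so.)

Extended Euclidean algorithm:
139928 = 3·43379 + 9791
43379 = 4·9791 + 4215
9791 = 2·4215 + 1361
4215 = 3·1361 + 132
1361 = 10·132 + 41
132 = 3·41 + 9
41 = 4·9 + 5
9 = 1·5 + 4
5 = 1·4 + 1
4 = 4·1 + 0
Since gcd(43379, 139928) = 1, back-substitute to write 1 as a combination:
1 = 5 − 4
1 = −9 + 2·5
1 = 2·41 − 9·9
1 = −9·132 + 29·41
1 = 29·1361 − 299·132
1 = −299·4215 + 926·1361
1 = 926·9791 − 2151·4215
1 = −2151·43379 + 9530·9791
1 = 9530·139928 − 30741·43379
Thus 43379·(-30741) ≡ 1 (mod 139928); reducing, -30741 mod 139928 = 109187.

109187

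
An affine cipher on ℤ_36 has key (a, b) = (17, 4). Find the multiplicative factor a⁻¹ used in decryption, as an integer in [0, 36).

17

Extended Euclidean algorithm:
36 = 2×17 + 2
17 = 8×2 + 1
2 = 2×1 + 0
Since gcd(17, 36) = 1, back-substitute to write 1 as a combination:
1 = 17 − 8·2
1 = −8·36 + 17·17
So 17·17 ≡ 1 (mod 36).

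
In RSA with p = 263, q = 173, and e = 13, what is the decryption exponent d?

6933

φ(n) = (p−1)(q−1) = 262·172 = 45064.
Need d with 13·d ≡ 1 (mod 45064). Apply the extended Euclidean algorithm:
45064 = 3466*13 + 6
13 = 2*6 + 1
6 = 6*1 + 0
Back-substitute:
1 = 13 − 2·6
1 = −2·45064 + 6933·13
So 13·6933 ≡ 1 (mod 45064), hence d = 6933.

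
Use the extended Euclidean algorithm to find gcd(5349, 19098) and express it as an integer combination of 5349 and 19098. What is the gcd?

Euclidean algorithm:
19098 = 3×5349 + 3051
5349 = 1×3051 + 2298
3051 = 1×2298 + 753
2298 = 3×753 + 39
753 = 19×39 + 12
39 = 3×12 + 3
12 = 4×3 + 0
gcd(5349, 19098) = 3.
Express as a combination:
3 = 39 − 3·12
3 = −3·753 + 58·39
3 = 58·2298 − 177·753
3 = −177·3051 + 235·2298
3 = 235·5349 − 412·3051
3 = −412·19098 + 1471·5349
So 3 = (-412)·19098 + (1471)·5349.

3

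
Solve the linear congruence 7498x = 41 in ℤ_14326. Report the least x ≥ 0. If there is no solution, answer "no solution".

no solution

gcd(7498, 14326):
14326 = 1×7498 + 6828
7498 = 1×6828 + 670
6828 = 10×670 + 128
670 = 5×128 + 30
128 = 4×30 + 8
30 = 3×8 + 6
8 = 1×6 + 2
6 = 3×2 + 0
gcd = 2, but 2 ∤ 41, so the congruence has no solution.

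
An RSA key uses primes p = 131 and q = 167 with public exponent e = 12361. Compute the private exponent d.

18661

φ(n) = (p−1)(q−1) = 130·166 = 21580.
Need d with 12361·d ≡ 1 (mod 21580). Apply the extended Euclidean algorithm:
21580 = 1*12361 + 9219
12361 = 1*9219 + 3142
9219 = 2*3142 + 2935
3142 = 1*2935 + 207
2935 = 14*207 + 37
207 = 5*37 + 22
37 = 1*22 + 15
22 = 1*15 + 7
15 = 2*7 + 1
7 = 7*1 + 0
Back-substitute:
1 = 15 − 2·7
1 = −2·22 + 3·15
1 = 3·37 − 5·22
1 = −5·207 + 28·37
1 = 28·2935 − 397·207
1 = −397·3142 + 425·2935
1 = 425·9219 − 1247·3142
1 = −1247·12361 + 1672·9219
1 = 1672·21580 − 2919·12361
So 12361·(-2919) ≡ 1 (mod 21580), hence d ≡ -2919 ≡ 18661 (mod 21580).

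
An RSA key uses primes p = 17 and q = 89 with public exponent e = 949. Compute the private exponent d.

1181

φ(n) = (p−1)(q−1) = 16·88 = 1408.
Need d with 949·d ≡ 1 (mod 1408). Apply the extended Euclidean algorithm:
1408 = 1*949 + 459
949 = 2*459 + 31
459 = 14*31 + 25
31 = 1*25 + 6
25 = 4*6 + 1
6 = 6*1 + 0
Back-substitute:
1 = 25 − 4·6
1 = −4·31 + 5·25
1 = 5·459 − 74·31
1 = −74·949 + 153·459
1 = 153·1408 − 227·949
So 949·(-227) ≡ 1 (mod 1408), hence d ≡ -227 ≡ 1181 (mod 1408).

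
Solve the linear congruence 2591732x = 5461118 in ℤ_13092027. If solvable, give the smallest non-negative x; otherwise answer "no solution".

First find gcd(2591732, 13092027):
13092027 = 5·2591732 + 133367
2591732 = 19·133367 + 57759
133367 = 2·57759 + 17849
57759 = 3·17849 + 4212
17849 = 4·4212 + 1001
4212 = 4·1001 + 208
1001 = 4·208 + 169
208 = 1·169 + 39
169 = 4·39 + 13
39 = 3·13 + 0
gcd = 13 and 13 | 5461118, so solutions exist. Divide through by 13: 199364x ≡ 420086 (mod 1007079).
Now find 199364⁻¹ mod 1007079:
1007079 = 5*199364 + 10259
199364 = 19*10259 + 4443
10259 = 2*4443 + 1373
4443 = 3*1373 + 324
1373 = 4*324 + 77
324 = 4*77 + 16
77 = 4*16 + 13
16 = 1*13 + 3
13 = 4*3 + 1
3 = 3*1 + 0
Back-substitute:
1 = 13 − 4·3
1 = −4·16 + 5·13
1 = 5·77 − 24·16
1 = −24·324 + 101·77
1 = 101·1373 − 428·324
1 = −428·4443 + 1385·1373
1 = 1385·10259 − 3198·4443
1 = −3198·199364 + 62147·10259
1 = 62147·1007079 − 313933·199364
So 199364·(-313933) ≡ 1 (mod 1007079), i.e. 199364⁻¹ ≡ 693146.
Then x ≡ 693146·420086 ≡ 150970 (mod 1007079); the smallest non-negative solution is x = 150970.

150970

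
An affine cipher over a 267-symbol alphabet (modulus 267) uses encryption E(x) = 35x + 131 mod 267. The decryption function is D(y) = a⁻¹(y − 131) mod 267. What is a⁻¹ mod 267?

Apply the Euclidean algorithm to 267 and 35:
267 = 7*35 + 22
35 = 1*22 + 13
22 = 1*13 + 9
13 = 1*9 + 4
9 = 2*4 + 1
4 = 4*1 + 0
gcd = 1, so the inverse exists. Back-substitute:
1 = 9 − 2·4
1 = −2·13 + 3·9
1 = 3·22 − 5·13
1 = −5·35 + 8·22
1 = 8·267 − 61·35
So 35·(-61) ≡ 1 (mod 267), and -61 ≡ 206 (mod 267).

206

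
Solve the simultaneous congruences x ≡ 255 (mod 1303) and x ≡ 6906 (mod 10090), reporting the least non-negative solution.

Write x = 255 + 1303·k. Then 1303·k ≡ 6906 − 255 ≡ 6651 (mod 10090).
Need 1303⁻¹ mod 10090. Extended Euclid on (10090, 1303):
10090 = 7·1303 + 969
1303 = 1·969 + 334
969 = 2·334 + 301
334 = 1·301 + 33
301 = 9·33 + 4
33 = 8·4 + 1
4 = 4·1 + 0
Back-substitute:
1 = 33 − 8·4
1 = −8·301 + 73·33
1 = 73·334 − 81·301
1 = −81·969 + 235·334
1 = 235·1303 − 316·969
1 = −316·10090 + 2447·1303
1303⁻¹ ≡ 2447 (mod 10090), so k ≡ 2447·6651 ≡ 9917 (mod 10090).
x = 255 + 1303·9917 = 12922106.

12922106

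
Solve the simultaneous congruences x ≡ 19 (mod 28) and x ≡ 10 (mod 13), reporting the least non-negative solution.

75

Write x = 19 + 28·k. Then 28·k ≡ 10 − 19 ≡ 4 (mod 13).
Need 28⁻¹ mod 13. Extended Euclid on (13, 2):
13 = 6*2 + 1
2 = 2*1 + 0
Back-substitute:
1 = 13 − 6·2
28⁻¹ ≡ 7 (mod 13), so k ≡ 7·4 ≡ 2 (mod 13).
x = 19 + 28·2 = 75.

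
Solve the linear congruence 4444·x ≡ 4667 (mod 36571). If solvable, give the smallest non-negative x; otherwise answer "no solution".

First find gcd(4444, 36571):
36571 = 8*4444 + 1019
4444 = 4*1019 + 368
1019 = 2*368 + 283
368 = 1*283 + 85
283 = 3*85 + 28
85 = 3*28 + 1
28 = 28*1 + 0
gcd = 1, so a unique solution mod 36571 exists.
Back-substitute for the Bézout coefficients:
1 = 85 − 3·28
1 = −3·283 + 10·85
1 = 10·368 − 13·283
1 = −13·1019 + 36·368
1 = 36·4444 − 157·1019
1 = −157·36571 + 1292·4444
So 4444·(1292) ≡ 1 (mod 36571), giving 4444⁻¹ ≡ 1292.
x ≡ 4444⁻¹·4667 ≡ 1292·4667 ≡ 32120 (mod 36571).

32120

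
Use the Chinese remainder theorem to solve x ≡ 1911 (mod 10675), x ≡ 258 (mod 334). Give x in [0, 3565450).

3279136

Write x = 1911 + 10675·k. Then 10675·k ≡ 258 − 1911 ≡ 17 (mod 334).
Need 10675⁻¹ mod 334. Extended Euclid on (334, 321):
334 = 1*321 + 13
321 = 24*13 + 9
13 = 1*9 + 4
9 = 2*4 + 1
4 = 4*1 + 0
Back-substitute:
1 = 9 − 2·4
1 = −2·13 + 3·9
1 = 3·321 − 74·13
1 = −74·334 + 77·321
10675⁻¹ ≡ 77 (mod 334), so k ≡ 77·17 ≡ 307 (mod 334).
x = 1911 + 10675·307 = 3279136.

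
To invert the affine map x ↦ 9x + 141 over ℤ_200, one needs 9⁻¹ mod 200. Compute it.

Run Euclid on (200, 9):
200 = 22·9 + 2
9 = 4·2 + 1
2 = 2·1 + 0
The gcd is 1. Working backward:
1 = 9 − 4·2
1 = −4·200 + 89·9
So 9·89 ≡ 1 (mod 200).

89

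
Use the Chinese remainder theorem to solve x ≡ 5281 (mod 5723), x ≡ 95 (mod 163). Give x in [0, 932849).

325769

Write x = 5281 + 5723·k. Then 5723·k ≡ 95 − 5281 ≡ 30 (mod 163).
Need 5723⁻¹ mod 163. Extended Euclid on (163, 18):
163 = 9·18 + 1
18 = 18·1 + 0
Back-substitute:
1 = 163 − 9·18
5723⁻¹ ≡ 154 (mod 163), so k ≡ 154·30 ≡ 56 (mod 163).
x = 5281 + 5723·56 = 325769.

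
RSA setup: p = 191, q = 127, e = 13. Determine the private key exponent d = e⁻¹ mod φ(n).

φ(n) = (p−1)(q−1) = 190·126 = 23940.
Need d with 13·d ≡ 1 (mod 23940). Apply the extended Euclidean algorithm:
23940 = 1841*13 + 7
13 = 1*7 + 6
7 = 1*6 + 1
6 = 6*1 + 0
Back-substitute:
1 = 7 − 6
1 = −13 + 2·7
1 = 2·23940 − 3683·13
So 13·(-3683) ≡ 1 (mod 23940), hence d ≡ -3683 ≡ 20257 (mod 23940).

20257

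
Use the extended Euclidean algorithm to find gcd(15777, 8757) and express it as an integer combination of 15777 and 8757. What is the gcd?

9

Euclidean algorithm:
15777 = 1·8757 + 7020
8757 = 1·7020 + 1737
7020 = 4·1737 + 72
1737 = 24·72 + 9
72 = 8·9 + 0
gcd(15777, 8757) = 9.
Express as a combination:
9 = 1737 − 24·72
9 = −24·7020 + 97·1737
9 = 97·8757 − 121·7020
9 = −121·15777 + 218·8757
So 9 = (-121)·15777 + (218)·8757.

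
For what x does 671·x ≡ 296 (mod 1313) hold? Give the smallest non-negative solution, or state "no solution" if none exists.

609

First find gcd(671, 1313):
1313 = 1*671 + 642
671 = 1*642 + 29
642 = 22*29 + 4
29 = 7*4 + 1
4 = 4*1 + 0
gcd = 1, so a unique solution mod 1313 exists.
Back-substitute for the Bézout coefficients:
1 = 29 − 7·4
1 = −7·642 + 155·29
1 = 155·671 − 162·642
1 = −162·1313 + 317·671
So 671·(317) ≡ 1 (mod 1313), giving 671⁻¹ ≡ 317.
x ≡ 671⁻¹·296 ≡ 317·296 ≡ 609 (mod 1313).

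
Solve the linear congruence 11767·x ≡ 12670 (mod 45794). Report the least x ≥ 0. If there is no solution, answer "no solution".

First find gcd(11767, 45794):
45794 = 3·11767 + 10493
11767 = 1·10493 + 1274
10493 = 8·1274 + 301
1274 = 4·301 + 70
301 = 4·70 + 21
70 = 3·21 + 7
21 = 3·7 + 0
gcd = 7 and 7 | 12670, so solutions exist. Divide through by 7: 1681x ≡ 1810 (mod 6542).
Now find 1681⁻¹ mod 6542:
6542 = 3·1681 + 1499
1681 = 1·1499 + 182
1499 = 8·182 + 43
182 = 4·43 + 10
43 = 4·10 + 3
10 = 3·3 + 1
3 = 3·1 + 0
Back-substitute:
1 = 10 − 3·3
1 = −3·43 + 13·10
1 = 13·182 − 55·43
1 = −55·1499 + 453·182
1 = 453·1681 − 508·1499
1 = −508·6542 + 1977·1681
So 1681⁻¹ ≡ 1977 (mod 6542).
Then x ≡ 1977·1810 ≡ 6438 (mod 6542); the smallest non-negative solution is x = 6438.

6438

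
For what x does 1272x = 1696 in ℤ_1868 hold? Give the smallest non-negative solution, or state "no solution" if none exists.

First find gcd(1272, 1868):
1868 = 1·1272 + 596
1272 = 2·596 + 80
596 = 7·80 + 36
80 = 2·36 + 8
36 = 4·8 + 4
8 = 2·4 + 0
gcd = 4 and 4 | 1696, so solutions exist. Divide through by 4: 318x ≡ 424 (mod 467).
Now find 318⁻¹ mod 467:
467 = 1*318 + 149
318 = 2*149 + 20
149 = 7*20 + 9
20 = 2*9 + 2
9 = 4*2 + 1
2 = 2*1 + 0
Back-substitute:
1 = 9 − 4·2
1 = −4·20 + 9·9
1 = 9·149 − 67·20
1 = −67·318 + 143·149
1 = 143·467 − 210·318
So 318·(-210) ≡ 1 (mod 467), i.e. 318⁻¹ ≡ 257.
Then x ≡ 257·424 ≡ 157 (mod 467); the smallest non-negative solution is x = 157.

157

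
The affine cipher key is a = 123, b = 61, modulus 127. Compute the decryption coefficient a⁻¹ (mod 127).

95

Extended Euclidean algorithm:
127 = 1×123 + 4
123 = 30×4 + 3
4 = 1×3 + 1
3 = 3×1 + 0
Since gcd(123, 127) = 1, back-substitute to write 1 as a combination:
1 = 4 − 3
1 = −123 + 31·4
1 = 31·127 − 32·123
Hence 123⁻¹ ≡ -32 ≡ 95 (mod 127).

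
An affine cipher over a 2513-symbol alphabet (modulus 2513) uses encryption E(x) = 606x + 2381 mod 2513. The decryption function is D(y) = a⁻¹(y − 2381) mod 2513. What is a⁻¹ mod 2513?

1920

Run Euclid on (2513, 606):
2513 = 4×606 + 89
606 = 6×89 + 72
89 = 1×72 + 17
72 = 4×17 + 4
17 = 4×4 + 1
4 = 4×1 + 0
gcd = 1, so the inverse exists. Back-substitute:
1 = 17 − 4·4
1 = −4·72 + 17·17
1 = 17·89 − 21·72
1 = −21·606 + 143·89
1 = 143·2513 − 593·606
So 606·(-593) ≡ 1 (mod 2513), and -593 ≡ 1920 (mod 2513).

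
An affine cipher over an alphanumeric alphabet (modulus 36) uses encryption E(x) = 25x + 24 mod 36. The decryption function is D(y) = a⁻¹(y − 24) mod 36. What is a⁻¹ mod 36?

13

Run Euclid on (36, 25):
36 = 1*25 + 11
25 = 2*11 + 3
11 = 3*3 + 2
3 = 1*2 + 1
2 = 2*1 + 0
The gcd is 1. Working backward:
1 = 3 − 2
1 = −11 + 4·3
1 = 4·25 − 9·11
1 = −9·36 + 13·25
So 25·13 ≡ 1 (mod 36).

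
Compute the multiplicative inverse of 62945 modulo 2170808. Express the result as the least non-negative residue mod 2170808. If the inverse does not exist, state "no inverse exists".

Run Euclid on (2170808, 62945):
2170808 = 34·62945 + 30678
62945 = 2·30678 + 1589
30678 = 19·1589 + 487
1589 = 3·487 + 128
487 = 3·128 + 103
128 = 1·103 + 25
103 = 4·25 + 3
25 = 8·3 + 1
3 = 3·1 + 0
Since gcd(62945, 2170808) = 1, back-substitute to write 1 as a combination:
1 = 25 − 8·3
1 = −8·103 + 33·25
1 = 33·128 − 41·103
1 = −41·487 + 156·128
1 = 156·1589 − 509·487
1 = −509·30678 + 9827·1589
1 = 9827·62945 − 20163·30678
1 = −20163·2170808 + 695369·62945
So 62945·695369 ≡ 1 (mod 2170808).

695369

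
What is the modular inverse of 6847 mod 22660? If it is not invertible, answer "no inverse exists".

gcd(22660, 6847) by repeated division:
22660 = 3·6847 + 2119
6847 = 3·2119 + 490
2119 = 4·490 + 159
490 = 3·159 + 13
159 = 12·13 + 3
13 = 4·3 + 1
3 = 3·1 + 0
The gcd is 1. Working backward:
1 = 13 − 4·3
1 = −4·159 + 49·13
1 = 49·490 − 151·159
1 = −151·2119 + 653·490
1 = 653·6847 − 2110·2119
1 = −2110·22660 + 6983·6847
So 6847·6983 ≡ 1 (mod 22660).

6983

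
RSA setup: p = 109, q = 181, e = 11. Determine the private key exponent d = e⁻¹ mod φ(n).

φ(n) = (p−1)(q−1) = 108·180 = 19440.
Need d with 11·d ≡ 1 (mod 19440). Apply the extended Euclidean algorithm:
19440 = 1767*11 + 3
11 = 3*3 + 2
3 = 1*2 + 1
2 = 2*1 + 0
Back-substitute:
1 = 3 − 2
1 = −11 + 4·3
1 = 4·19440 − 7069·11
So 11·(-7069) ≡ 1 (mod 19440), hence d ≡ -7069 ≡ 12371 (mod 19440).

12371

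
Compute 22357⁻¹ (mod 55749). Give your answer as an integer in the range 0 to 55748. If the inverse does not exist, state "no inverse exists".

38461

Apply the Euclidean algorithm to 55749 and 22357:
55749 = 2*22357 + 11035
22357 = 2*11035 + 287
11035 = 38*287 + 129
287 = 2*129 + 29
129 = 4*29 + 13
29 = 2*13 + 3
13 = 4*3 + 1
3 = 3*1 + 0
Since gcd(22357, 55749) = 1, back-substitute to write 1 as a combination:
1 = 13 − 4·3
1 = −4·29 + 9·13
1 = 9·129 − 40·29
1 = −40·287 + 89·129
1 = 89·11035 − 3422·287
1 = −3422·22357 + 6933·11035
1 = 6933·55749 − 17288·22357
Thus 22357·(-17288) ≡ 1 (mod 55749); reducing, -17288 mod 55749 = 38461.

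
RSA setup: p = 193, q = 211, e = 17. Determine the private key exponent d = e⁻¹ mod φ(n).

φ(n) = (p−1)(q−1) = 192·210 = 40320.
Need d with 17·d ≡ 1 (mod 40320). Apply the extended Euclidean algorithm:
40320 = 2371*17 + 13
17 = 1*13 + 4
13 = 3*4 + 1
4 = 4*1 + 0
Back-substitute:
1 = 13 − 3·4
1 = −3·17 + 4·13
1 = 4·40320 − 9487·17
So 17·(-9487) ≡ 1 (mod 40320), hence d ≡ -9487 ≡ 30833 (mod 40320).

30833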